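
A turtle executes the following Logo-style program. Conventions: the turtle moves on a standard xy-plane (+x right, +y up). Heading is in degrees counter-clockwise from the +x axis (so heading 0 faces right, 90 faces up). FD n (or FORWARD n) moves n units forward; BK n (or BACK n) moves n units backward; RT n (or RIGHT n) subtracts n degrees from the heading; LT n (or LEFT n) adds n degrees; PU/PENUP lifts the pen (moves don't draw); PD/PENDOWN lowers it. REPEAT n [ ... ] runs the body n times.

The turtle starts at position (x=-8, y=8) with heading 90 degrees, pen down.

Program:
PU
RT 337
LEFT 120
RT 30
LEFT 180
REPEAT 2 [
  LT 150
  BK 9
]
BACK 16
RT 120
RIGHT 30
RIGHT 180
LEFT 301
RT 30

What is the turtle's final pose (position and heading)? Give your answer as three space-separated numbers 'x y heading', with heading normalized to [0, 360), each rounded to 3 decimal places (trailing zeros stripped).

Answer: -19.033 21.949 264

Derivation:
Executing turtle program step by step:
Start: pos=(-8,8), heading=90, pen down
PU: pen up
RT 337: heading 90 -> 113
LT 120: heading 113 -> 233
RT 30: heading 233 -> 203
LT 180: heading 203 -> 23
REPEAT 2 [
  -- iteration 1/2 --
  LT 150: heading 23 -> 173
  BK 9: (-8,8) -> (0.933,6.903) [heading=173, move]
  -- iteration 2/2 --
  LT 150: heading 173 -> 323
  BK 9: (0.933,6.903) -> (-6.255,12.32) [heading=323, move]
]
BK 16: (-6.255,12.32) -> (-19.033,21.949) [heading=323, move]
RT 120: heading 323 -> 203
RT 30: heading 203 -> 173
RT 180: heading 173 -> 353
LT 301: heading 353 -> 294
RT 30: heading 294 -> 264
Final: pos=(-19.033,21.949), heading=264, 0 segment(s) drawn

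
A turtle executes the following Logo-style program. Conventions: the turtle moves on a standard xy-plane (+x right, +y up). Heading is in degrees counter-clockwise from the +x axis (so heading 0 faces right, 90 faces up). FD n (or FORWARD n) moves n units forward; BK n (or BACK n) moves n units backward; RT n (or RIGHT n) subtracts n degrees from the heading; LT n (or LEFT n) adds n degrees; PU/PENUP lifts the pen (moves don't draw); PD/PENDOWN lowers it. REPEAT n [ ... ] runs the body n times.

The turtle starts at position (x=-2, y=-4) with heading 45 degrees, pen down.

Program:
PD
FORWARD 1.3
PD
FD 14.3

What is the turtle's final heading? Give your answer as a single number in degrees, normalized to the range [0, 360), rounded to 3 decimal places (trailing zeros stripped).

Answer: 45

Derivation:
Executing turtle program step by step:
Start: pos=(-2,-4), heading=45, pen down
PD: pen down
FD 1.3: (-2,-4) -> (-1.081,-3.081) [heading=45, draw]
PD: pen down
FD 14.3: (-1.081,-3.081) -> (9.031,7.031) [heading=45, draw]
Final: pos=(9.031,7.031), heading=45, 2 segment(s) drawn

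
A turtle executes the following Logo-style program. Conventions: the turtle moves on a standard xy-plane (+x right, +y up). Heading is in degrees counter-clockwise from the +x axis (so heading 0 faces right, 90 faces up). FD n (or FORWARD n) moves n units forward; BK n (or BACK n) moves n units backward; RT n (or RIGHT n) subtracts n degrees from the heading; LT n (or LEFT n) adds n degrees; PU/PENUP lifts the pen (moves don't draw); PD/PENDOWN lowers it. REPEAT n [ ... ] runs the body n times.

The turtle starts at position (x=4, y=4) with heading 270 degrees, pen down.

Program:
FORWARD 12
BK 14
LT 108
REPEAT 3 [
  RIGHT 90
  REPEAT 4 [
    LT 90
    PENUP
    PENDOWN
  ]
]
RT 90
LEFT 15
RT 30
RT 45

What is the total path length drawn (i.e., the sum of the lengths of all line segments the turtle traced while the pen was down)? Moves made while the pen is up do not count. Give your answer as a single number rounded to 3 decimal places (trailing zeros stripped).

Answer: 26

Derivation:
Executing turtle program step by step:
Start: pos=(4,4), heading=270, pen down
FD 12: (4,4) -> (4,-8) [heading=270, draw]
BK 14: (4,-8) -> (4,6) [heading=270, draw]
LT 108: heading 270 -> 18
REPEAT 3 [
  -- iteration 1/3 --
  RT 90: heading 18 -> 288
  REPEAT 4 [
    -- iteration 1/4 --
    LT 90: heading 288 -> 18
    PU: pen up
    PD: pen down
    -- iteration 2/4 --
    LT 90: heading 18 -> 108
    PU: pen up
    PD: pen down
    -- iteration 3/4 --
    LT 90: heading 108 -> 198
    PU: pen up
    PD: pen down
    -- iteration 4/4 --
    LT 90: heading 198 -> 288
    PU: pen up
    PD: pen down
  ]
  -- iteration 2/3 --
  RT 90: heading 288 -> 198
  REPEAT 4 [
    -- iteration 1/4 --
    LT 90: heading 198 -> 288
    PU: pen up
    PD: pen down
    -- iteration 2/4 --
    LT 90: heading 288 -> 18
    PU: pen up
    PD: pen down
    -- iteration 3/4 --
    LT 90: heading 18 -> 108
    PU: pen up
    PD: pen down
    -- iteration 4/4 --
    LT 90: heading 108 -> 198
    PU: pen up
    PD: pen down
  ]
  -- iteration 3/3 --
  RT 90: heading 198 -> 108
  REPEAT 4 [
    -- iteration 1/4 --
    LT 90: heading 108 -> 198
    PU: pen up
    PD: pen down
    -- iteration 2/4 --
    LT 90: heading 198 -> 288
    PU: pen up
    PD: pen down
    -- iteration 3/4 --
    LT 90: heading 288 -> 18
    PU: pen up
    PD: pen down
    -- iteration 4/4 --
    LT 90: heading 18 -> 108
    PU: pen up
    PD: pen down
  ]
]
RT 90: heading 108 -> 18
LT 15: heading 18 -> 33
RT 30: heading 33 -> 3
RT 45: heading 3 -> 318
Final: pos=(4,6), heading=318, 2 segment(s) drawn

Segment lengths:
  seg 1: (4,4) -> (4,-8), length = 12
  seg 2: (4,-8) -> (4,6), length = 14
Total = 26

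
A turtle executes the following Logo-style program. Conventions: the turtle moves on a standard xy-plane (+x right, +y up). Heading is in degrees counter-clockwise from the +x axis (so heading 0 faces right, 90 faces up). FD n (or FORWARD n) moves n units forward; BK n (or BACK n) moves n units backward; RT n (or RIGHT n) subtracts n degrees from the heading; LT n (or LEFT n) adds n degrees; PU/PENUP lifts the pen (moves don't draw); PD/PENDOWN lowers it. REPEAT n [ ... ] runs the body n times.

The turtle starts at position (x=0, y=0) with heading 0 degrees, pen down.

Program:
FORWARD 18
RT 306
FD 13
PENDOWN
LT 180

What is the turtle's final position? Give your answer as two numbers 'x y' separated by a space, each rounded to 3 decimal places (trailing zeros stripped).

Answer: 25.641 10.517

Derivation:
Executing turtle program step by step:
Start: pos=(0,0), heading=0, pen down
FD 18: (0,0) -> (18,0) [heading=0, draw]
RT 306: heading 0 -> 54
FD 13: (18,0) -> (25.641,10.517) [heading=54, draw]
PD: pen down
LT 180: heading 54 -> 234
Final: pos=(25.641,10.517), heading=234, 2 segment(s) drawn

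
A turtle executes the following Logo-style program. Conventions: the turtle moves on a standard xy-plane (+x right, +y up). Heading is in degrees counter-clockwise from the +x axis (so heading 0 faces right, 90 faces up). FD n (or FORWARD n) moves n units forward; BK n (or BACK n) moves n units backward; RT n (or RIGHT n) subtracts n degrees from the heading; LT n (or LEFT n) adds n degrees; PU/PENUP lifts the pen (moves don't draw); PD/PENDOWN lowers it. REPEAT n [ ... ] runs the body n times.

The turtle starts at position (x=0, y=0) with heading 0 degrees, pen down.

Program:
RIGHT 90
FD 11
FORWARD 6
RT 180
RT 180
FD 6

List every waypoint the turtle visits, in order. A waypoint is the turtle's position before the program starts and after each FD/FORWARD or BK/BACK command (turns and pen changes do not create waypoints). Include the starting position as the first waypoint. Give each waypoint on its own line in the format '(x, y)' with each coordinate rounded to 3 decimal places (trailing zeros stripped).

Executing turtle program step by step:
Start: pos=(0,0), heading=0, pen down
RT 90: heading 0 -> 270
FD 11: (0,0) -> (0,-11) [heading=270, draw]
FD 6: (0,-11) -> (0,-17) [heading=270, draw]
RT 180: heading 270 -> 90
RT 180: heading 90 -> 270
FD 6: (0,-17) -> (0,-23) [heading=270, draw]
Final: pos=(0,-23), heading=270, 3 segment(s) drawn
Waypoints (4 total):
(0, 0)
(0, -11)
(0, -17)
(0, -23)

Answer: (0, 0)
(0, -11)
(0, -17)
(0, -23)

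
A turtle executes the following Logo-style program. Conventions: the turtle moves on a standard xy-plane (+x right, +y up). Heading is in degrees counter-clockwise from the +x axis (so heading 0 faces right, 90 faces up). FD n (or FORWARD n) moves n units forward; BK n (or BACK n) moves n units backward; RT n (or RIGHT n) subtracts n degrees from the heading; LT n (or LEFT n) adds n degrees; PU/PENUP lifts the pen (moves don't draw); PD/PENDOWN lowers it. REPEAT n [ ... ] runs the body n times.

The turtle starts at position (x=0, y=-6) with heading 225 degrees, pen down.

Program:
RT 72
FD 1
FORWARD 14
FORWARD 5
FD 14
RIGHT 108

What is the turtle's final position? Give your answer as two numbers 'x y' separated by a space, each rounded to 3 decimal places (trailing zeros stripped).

Answer: -30.294 9.436

Derivation:
Executing turtle program step by step:
Start: pos=(0,-6), heading=225, pen down
RT 72: heading 225 -> 153
FD 1: (0,-6) -> (-0.891,-5.546) [heading=153, draw]
FD 14: (-0.891,-5.546) -> (-13.365,0.81) [heading=153, draw]
FD 5: (-13.365,0.81) -> (-17.82,3.08) [heading=153, draw]
FD 14: (-17.82,3.08) -> (-30.294,9.436) [heading=153, draw]
RT 108: heading 153 -> 45
Final: pos=(-30.294,9.436), heading=45, 4 segment(s) drawn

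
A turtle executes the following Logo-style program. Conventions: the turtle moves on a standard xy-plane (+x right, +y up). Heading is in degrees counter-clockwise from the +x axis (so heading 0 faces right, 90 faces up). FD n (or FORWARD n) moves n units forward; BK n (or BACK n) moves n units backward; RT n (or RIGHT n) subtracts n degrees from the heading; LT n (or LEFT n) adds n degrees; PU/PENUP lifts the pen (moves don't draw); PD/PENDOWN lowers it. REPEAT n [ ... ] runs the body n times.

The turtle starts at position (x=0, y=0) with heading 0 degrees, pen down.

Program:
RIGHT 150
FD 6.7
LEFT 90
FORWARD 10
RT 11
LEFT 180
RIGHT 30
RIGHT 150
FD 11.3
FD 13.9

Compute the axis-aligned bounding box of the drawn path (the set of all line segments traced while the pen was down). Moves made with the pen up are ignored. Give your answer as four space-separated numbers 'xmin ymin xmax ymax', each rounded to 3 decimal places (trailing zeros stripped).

Answer: -5.802 -35.837 7.402 0

Derivation:
Executing turtle program step by step:
Start: pos=(0,0), heading=0, pen down
RT 150: heading 0 -> 210
FD 6.7: (0,0) -> (-5.802,-3.35) [heading=210, draw]
LT 90: heading 210 -> 300
FD 10: (-5.802,-3.35) -> (-0.802,-12.01) [heading=300, draw]
RT 11: heading 300 -> 289
LT 180: heading 289 -> 109
RT 30: heading 109 -> 79
RT 150: heading 79 -> 289
FD 11.3: (-0.802,-12.01) -> (2.877,-22.695) [heading=289, draw]
FD 13.9: (2.877,-22.695) -> (7.402,-35.837) [heading=289, draw]
Final: pos=(7.402,-35.837), heading=289, 4 segment(s) drawn

Segment endpoints: x in {-5.802, -0.802, 0, 2.877, 7.402}, y in {-35.837, -22.695, -12.01, -3.35, 0}
xmin=-5.802, ymin=-35.837, xmax=7.402, ymax=0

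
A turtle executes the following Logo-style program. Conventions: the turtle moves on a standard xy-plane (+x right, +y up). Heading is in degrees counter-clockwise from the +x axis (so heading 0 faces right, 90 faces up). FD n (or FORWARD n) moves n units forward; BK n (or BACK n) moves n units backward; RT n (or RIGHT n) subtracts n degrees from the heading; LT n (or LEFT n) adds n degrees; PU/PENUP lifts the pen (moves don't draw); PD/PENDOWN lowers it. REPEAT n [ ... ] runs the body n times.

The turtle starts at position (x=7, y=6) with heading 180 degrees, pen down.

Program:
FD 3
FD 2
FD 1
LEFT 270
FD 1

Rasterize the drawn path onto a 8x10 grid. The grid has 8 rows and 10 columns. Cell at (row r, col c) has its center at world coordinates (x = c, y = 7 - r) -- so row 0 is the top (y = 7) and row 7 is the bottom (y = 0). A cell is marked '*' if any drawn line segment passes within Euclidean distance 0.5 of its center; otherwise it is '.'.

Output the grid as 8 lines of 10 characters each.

Segment 0: (7,6) -> (4,6)
Segment 1: (4,6) -> (2,6)
Segment 2: (2,6) -> (1,6)
Segment 3: (1,6) -> (1,7)

Answer: .*........
.*******..
..........
..........
..........
..........
..........
..........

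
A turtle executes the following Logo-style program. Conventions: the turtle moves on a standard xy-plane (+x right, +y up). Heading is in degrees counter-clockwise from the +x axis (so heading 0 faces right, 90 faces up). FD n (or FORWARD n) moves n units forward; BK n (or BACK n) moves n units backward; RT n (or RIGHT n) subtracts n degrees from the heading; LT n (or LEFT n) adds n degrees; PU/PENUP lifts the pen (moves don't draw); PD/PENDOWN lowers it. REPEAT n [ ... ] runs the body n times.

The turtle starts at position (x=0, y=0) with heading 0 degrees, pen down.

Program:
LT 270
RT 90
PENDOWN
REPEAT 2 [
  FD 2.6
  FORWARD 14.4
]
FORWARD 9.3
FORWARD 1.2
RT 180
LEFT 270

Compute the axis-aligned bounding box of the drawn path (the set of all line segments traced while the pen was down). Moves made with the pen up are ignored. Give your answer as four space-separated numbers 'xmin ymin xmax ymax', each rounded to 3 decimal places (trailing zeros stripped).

Executing turtle program step by step:
Start: pos=(0,0), heading=0, pen down
LT 270: heading 0 -> 270
RT 90: heading 270 -> 180
PD: pen down
REPEAT 2 [
  -- iteration 1/2 --
  FD 2.6: (0,0) -> (-2.6,0) [heading=180, draw]
  FD 14.4: (-2.6,0) -> (-17,0) [heading=180, draw]
  -- iteration 2/2 --
  FD 2.6: (-17,0) -> (-19.6,0) [heading=180, draw]
  FD 14.4: (-19.6,0) -> (-34,0) [heading=180, draw]
]
FD 9.3: (-34,0) -> (-43.3,0) [heading=180, draw]
FD 1.2: (-43.3,0) -> (-44.5,0) [heading=180, draw]
RT 180: heading 180 -> 0
LT 270: heading 0 -> 270
Final: pos=(-44.5,0), heading=270, 6 segment(s) drawn

Segment endpoints: x in {-44.5, -43.3, -34, -19.6, -17, -2.6, 0}, y in {0, 0, 0, 0, 0, 0, 0}
xmin=-44.5, ymin=0, xmax=0, ymax=0

Answer: -44.5 0 0 0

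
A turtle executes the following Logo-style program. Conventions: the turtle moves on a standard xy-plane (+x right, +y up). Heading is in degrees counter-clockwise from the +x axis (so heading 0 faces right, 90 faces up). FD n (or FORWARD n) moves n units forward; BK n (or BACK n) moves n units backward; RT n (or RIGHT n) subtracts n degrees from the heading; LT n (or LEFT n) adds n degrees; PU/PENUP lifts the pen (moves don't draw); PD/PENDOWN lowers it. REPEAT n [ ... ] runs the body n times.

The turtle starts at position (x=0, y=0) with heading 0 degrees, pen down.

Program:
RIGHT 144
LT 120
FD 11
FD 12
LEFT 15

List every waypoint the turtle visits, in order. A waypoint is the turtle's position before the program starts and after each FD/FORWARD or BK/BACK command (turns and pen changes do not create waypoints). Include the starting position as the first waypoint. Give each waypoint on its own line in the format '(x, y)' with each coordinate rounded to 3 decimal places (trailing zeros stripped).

Answer: (0, 0)
(10.049, -4.474)
(21.012, -9.355)

Derivation:
Executing turtle program step by step:
Start: pos=(0,0), heading=0, pen down
RT 144: heading 0 -> 216
LT 120: heading 216 -> 336
FD 11: (0,0) -> (10.049,-4.474) [heading=336, draw]
FD 12: (10.049,-4.474) -> (21.012,-9.355) [heading=336, draw]
LT 15: heading 336 -> 351
Final: pos=(21.012,-9.355), heading=351, 2 segment(s) drawn
Waypoints (3 total):
(0, 0)
(10.049, -4.474)
(21.012, -9.355)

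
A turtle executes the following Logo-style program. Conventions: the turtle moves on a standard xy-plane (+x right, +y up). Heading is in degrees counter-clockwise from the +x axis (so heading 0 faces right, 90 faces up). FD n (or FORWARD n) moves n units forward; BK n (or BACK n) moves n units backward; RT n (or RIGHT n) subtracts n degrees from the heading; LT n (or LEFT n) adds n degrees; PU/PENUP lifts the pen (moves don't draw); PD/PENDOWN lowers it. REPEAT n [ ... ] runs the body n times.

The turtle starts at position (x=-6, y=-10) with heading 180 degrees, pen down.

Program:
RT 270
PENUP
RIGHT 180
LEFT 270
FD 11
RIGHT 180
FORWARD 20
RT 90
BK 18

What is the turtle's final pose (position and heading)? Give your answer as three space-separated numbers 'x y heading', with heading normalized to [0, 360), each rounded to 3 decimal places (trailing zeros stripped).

Executing turtle program step by step:
Start: pos=(-6,-10), heading=180, pen down
RT 270: heading 180 -> 270
PU: pen up
RT 180: heading 270 -> 90
LT 270: heading 90 -> 0
FD 11: (-6,-10) -> (5,-10) [heading=0, move]
RT 180: heading 0 -> 180
FD 20: (5,-10) -> (-15,-10) [heading=180, move]
RT 90: heading 180 -> 90
BK 18: (-15,-10) -> (-15,-28) [heading=90, move]
Final: pos=(-15,-28), heading=90, 0 segment(s) drawn

Answer: -15 -28 90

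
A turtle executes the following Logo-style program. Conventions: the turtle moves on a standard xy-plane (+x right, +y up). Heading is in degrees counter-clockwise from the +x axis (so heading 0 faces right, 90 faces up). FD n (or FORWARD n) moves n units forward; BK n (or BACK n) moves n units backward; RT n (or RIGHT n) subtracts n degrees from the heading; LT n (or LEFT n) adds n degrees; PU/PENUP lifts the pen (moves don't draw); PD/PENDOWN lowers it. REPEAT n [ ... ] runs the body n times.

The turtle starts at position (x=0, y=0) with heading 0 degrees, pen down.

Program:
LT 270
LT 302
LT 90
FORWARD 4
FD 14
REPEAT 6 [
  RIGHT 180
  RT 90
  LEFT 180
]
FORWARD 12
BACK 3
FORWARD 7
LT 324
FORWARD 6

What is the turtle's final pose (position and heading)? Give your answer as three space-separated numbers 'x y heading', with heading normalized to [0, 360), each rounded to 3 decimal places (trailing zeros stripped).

Answer: 1.478 4.289 86

Derivation:
Executing turtle program step by step:
Start: pos=(0,0), heading=0, pen down
LT 270: heading 0 -> 270
LT 302: heading 270 -> 212
LT 90: heading 212 -> 302
FD 4: (0,0) -> (2.12,-3.392) [heading=302, draw]
FD 14: (2.12,-3.392) -> (9.539,-15.265) [heading=302, draw]
REPEAT 6 [
  -- iteration 1/6 --
  RT 180: heading 302 -> 122
  RT 90: heading 122 -> 32
  LT 180: heading 32 -> 212
  -- iteration 2/6 --
  RT 180: heading 212 -> 32
  RT 90: heading 32 -> 302
  LT 180: heading 302 -> 122
  -- iteration 3/6 --
  RT 180: heading 122 -> 302
  RT 90: heading 302 -> 212
  LT 180: heading 212 -> 32
  -- iteration 4/6 --
  RT 180: heading 32 -> 212
  RT 90: heading 212 -> 122
  LT 180: heading 122 -> 302
  -- iteration 5/6 --
  RT 180: heading 302 -> 122
  RT 90: heading 122 -> 32
  LT 180: heading 32 -> 212
  -- iteration 6/6 --
  RT 180: heading 212 -> 32
  RT 90: heading 32 -> 302
  LT 180: heading 302 -> 122
]
FD 12: (9.539,-15.265) -> (3.18,-5.088) [heading=122, draw]
BK 3: (3.18,-5.088) -> (4.769,-7.632) [heading=122, draw]
FD 7: (4.769,-7.632) -> (1.06,-1.696) [heading=122, draw]
LT 324: heading 122 -> 86
FD 6: (1.06,-1.696) -> (1.478,4.289) [heading=86, draw]
Final: pos=(1.478,4.289), heading=86, 6 segment(s) drawn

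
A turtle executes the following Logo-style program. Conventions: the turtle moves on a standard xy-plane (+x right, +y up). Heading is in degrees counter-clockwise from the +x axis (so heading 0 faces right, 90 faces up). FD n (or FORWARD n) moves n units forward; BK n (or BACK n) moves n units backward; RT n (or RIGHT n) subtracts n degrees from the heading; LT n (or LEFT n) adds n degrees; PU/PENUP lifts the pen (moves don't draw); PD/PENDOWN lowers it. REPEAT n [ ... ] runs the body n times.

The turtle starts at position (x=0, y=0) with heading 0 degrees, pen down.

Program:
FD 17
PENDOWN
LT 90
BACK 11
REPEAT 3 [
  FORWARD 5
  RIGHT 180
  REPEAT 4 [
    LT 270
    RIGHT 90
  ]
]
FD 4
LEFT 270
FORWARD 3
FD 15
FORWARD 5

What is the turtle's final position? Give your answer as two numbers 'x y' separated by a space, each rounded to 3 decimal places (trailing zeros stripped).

Answer: -6 -10

Derivation:
Executing turtle program step by step:
Start: pos=(0,0), heading=0, pen down
FD 17: (0,0) -> (17,0) [heading=0, draw]
PD: pen down
LT 90: heading 0 -> 90
BK 11: (17,0) -> (17,-11) [heading=90, draw]
REPEAT 3 [
  -- iteration 1/3 --
  FD 5: (17,-11) -> (17,-6) [heading=90, draw]
  RT 180: heading 90 -> 270
  REPEAT 4 [
    -- iteration 1/4 --
    LT 270: heading 270 -> 180
    RT 90: heading 180 -> 90
    -- iteration 2/4 --
    LT 270: heading 90 -> 0
    RT 90: heading 0 -> 270
    -- iteration 3/4 --
    LT 270: heading 270 -> 180
    RT 90: heading 180 -> 90
    -- iteration 4/4 --
    LT 270: heading 90 -> 0
    RT 90: heading 0 -> 270
  ]
  -- iteration 2/3 --
  FD 5: (17,-6) -> (17,-11) [heading=270, draw]
  RT 180: heading 270 -> 90
  REPEAT 4 [
    -- iteration 1/4 --
    LT 270: heading 90 -> 0
    RT 90: heading 0 -> 270
    -- iteration 2/4 --
    LT 270: heading 270 -> 180
    RT 90: heading 180 -> 90
    -- iteration 3/4 --
    LT 270: heading 90 -> 0
    RT 90: heading 0 -> 270
    -- iteration 4/4 --
    LT 270: heading 270 -> 180
    RT 90: heading 180 -> 90
  ]
  -- iteration 3/3 --
  FD 5: (17,-11) -> (17,-6) [heading=90, draw]
  RT 180: heading 90 -> 270
  REPEAT 4 [
    -- iteration 1/4 --
    LT 270: heading 270 -> 180
    RT 90: heading 180 -> 90
    -- iteration 2/4 --
    LT 270: heading 90 -> 0
    RT 90: heading 0 -> 270
    -- iteration 3/4 --
    LT 270: heading 270 -> 180
    RT 90: heading 180 -> 90
    -- iteration 4/4 --
    LT 270: heading 90 -> 0
    RT 90: heading 0 -> 270
  ]
]
FD 4: (17,-6) -> (17,-10) [heading=270, draw]
LT 270: heading 270 -> 180
FD 3: (17,-10) -> (14,-10) [heading=180, draw]
FD 15: (14,-10) -> (-1,-10) [heading=180, draw]
FD 5: (-1,-10) -> (-6,-10) [heading=180, draw]
Final: pos=(-6,-10), heading=180, 9 segment(s) drawn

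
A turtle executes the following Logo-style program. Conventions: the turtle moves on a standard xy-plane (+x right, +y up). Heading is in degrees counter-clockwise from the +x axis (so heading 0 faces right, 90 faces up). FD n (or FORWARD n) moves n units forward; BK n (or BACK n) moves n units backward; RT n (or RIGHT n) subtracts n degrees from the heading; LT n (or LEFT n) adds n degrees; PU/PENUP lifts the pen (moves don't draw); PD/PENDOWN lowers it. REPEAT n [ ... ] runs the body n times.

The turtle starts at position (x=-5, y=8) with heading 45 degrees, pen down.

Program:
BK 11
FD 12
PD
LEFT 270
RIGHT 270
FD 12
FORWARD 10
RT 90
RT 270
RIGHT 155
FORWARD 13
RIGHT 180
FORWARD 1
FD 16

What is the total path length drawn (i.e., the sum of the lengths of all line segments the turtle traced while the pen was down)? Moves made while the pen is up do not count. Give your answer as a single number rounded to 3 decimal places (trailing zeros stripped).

Answer: 75

Derivation:
Executing turtle program step by step:
Start: pos=(-5,8), heading=45, pen down
BK 11: (-5,8) -> (-12.778,0.222) [heading=45, draw]
FD 12: (-12.778,0.222) -> (-4.293,8.707) [heading=45, draw]
PD: pen down
LT 270: heading 45 -> 315
RT 270: heading 315 -> 45
FD 12: (-4.293,8.707) -> (4.192,17.192) [heading=45, draw]
FD 10: (4.192,17.192) -> (11.263,24.263) [heading=45, draw]
RT 90: heading 45 -> 315
RT 270: heading 315 -> 45
RT 155: heading 45 -> 250
FD 13: (11.263,24.263) -> (6.817,12.047) [heading=250, draw]
RT 180: heading 250 -> 70
FD 1: (6.817,12.047) -> (7.159,12.987) [heading=70, draw]
FD 16: (7.159,12.987) -> (12.632,28.022) [heading=70, draw]
Final: pos=(12.632,28.022), heading=70, 7 segment(s) drawn

Segment lengths:
  seg 1: (-5,8) -> (-12.778,0.222), length = 11
  seg 2: (-12.778,0.222) -> (-4.293,8.707), length = 12
  seg 3: (-4.293,8.707) -> (4.192,17.192), length = 12
  seg 4: (4.192,17.192) -> (11.263,24.263), length = 10
  seg 5: (11.263,24.263) -> (6.817,12.047), length = 13
  seg 6: (6.817,12.047) -> (7.159,12.987), length = 1
  seg 7: (7.159,12.987) -> (12.632,28.022), length = 16
Total = 75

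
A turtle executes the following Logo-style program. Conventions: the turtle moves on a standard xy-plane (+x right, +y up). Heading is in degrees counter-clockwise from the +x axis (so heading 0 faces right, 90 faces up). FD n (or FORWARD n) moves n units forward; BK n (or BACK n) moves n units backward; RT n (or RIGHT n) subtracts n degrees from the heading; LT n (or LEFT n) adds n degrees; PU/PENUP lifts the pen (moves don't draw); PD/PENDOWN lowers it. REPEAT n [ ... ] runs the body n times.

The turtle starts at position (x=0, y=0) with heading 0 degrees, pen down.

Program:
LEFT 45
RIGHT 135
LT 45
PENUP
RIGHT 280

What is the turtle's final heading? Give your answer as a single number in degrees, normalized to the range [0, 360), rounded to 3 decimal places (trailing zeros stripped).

Executing turtle program step by step:
Start: pos=(0,0), heading=0, pen down
LT 45: heading 0 -> 45
RT 135: heading 45 -> 270
LT 45: heading 270 -> 315
PU: pen up
RT 280: heading 315 -> 35
Final: pos=(0,0), heading=35, 0 segment(s) drawn

Answer: 35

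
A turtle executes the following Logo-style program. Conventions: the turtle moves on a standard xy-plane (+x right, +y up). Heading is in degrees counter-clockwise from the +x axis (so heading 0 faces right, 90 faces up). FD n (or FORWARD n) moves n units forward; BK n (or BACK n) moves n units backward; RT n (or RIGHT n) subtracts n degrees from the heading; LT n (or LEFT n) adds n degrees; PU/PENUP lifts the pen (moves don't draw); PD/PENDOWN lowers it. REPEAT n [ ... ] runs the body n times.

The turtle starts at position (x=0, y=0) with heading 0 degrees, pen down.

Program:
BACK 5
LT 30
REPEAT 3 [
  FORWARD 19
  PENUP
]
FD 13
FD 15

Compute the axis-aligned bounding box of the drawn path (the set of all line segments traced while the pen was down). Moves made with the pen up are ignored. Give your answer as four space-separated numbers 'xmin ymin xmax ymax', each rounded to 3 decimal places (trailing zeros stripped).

Answer: -5 0 11.454 9.5

Derivation:
Executing turtle program step by step:
Start: pos=(0,0), heading=0, pen down
BK 5: (0,0) -> (-5,0) [heading=0, draw]
LT 30: heading 0 -> 30
REPEAT 3 [
  -- iteration 1/3 --
  FD 19: (-5,0) -> (11.454,9.5) [heading=30, draw]
  PU: pen up
  -- iteration 2/3 --
  FD 19: (11.454,9.5) -> (27.909,19) [heading=30, move]
  PU: pen up
  -- iteration 3/3 --
  FD 19: (27.909,19) -> (44.363,28.5) [heading=30, move]
  PU: pen up
]
FD 13: (44.363,28.5) -> (55.622,35) [heading=30, move]
FD 15: (55.622,35) -> (68.612,42.5) [heading=30, move]
Final: pos=(68.612,42.5), heading=30, 2 segment(s) drawn

Segment endpoints: x in {-5, 0, 11.454}, y in {0, 9.5}
xmin=-5, ymin=0, xmax=11.454, ymax=9.5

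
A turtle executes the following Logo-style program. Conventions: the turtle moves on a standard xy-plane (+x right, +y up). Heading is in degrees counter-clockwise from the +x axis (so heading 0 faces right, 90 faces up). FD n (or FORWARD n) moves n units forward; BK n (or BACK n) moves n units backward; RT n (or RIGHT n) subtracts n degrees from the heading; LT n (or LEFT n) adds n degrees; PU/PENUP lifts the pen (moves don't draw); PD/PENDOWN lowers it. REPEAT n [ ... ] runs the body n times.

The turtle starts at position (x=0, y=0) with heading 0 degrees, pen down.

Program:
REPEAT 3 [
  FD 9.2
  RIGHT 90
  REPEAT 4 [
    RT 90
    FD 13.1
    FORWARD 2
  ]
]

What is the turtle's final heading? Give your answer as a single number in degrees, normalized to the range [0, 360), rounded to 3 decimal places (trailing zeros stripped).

Executing turtle program step by step:
Start: pos=(0,0), heading=0, pen down
REPEAT 3 [
  -- iteration 1/3 --
  FD 9.2: (0,0) -> (9.2,0) [heading=0, draw]
  RT 90: heading 0 -> 270
  REPEAT 4 [
    -- iteration 1/4 --
    RT 90: heading 270 -> 180
    FD 13.1: (9.2,0) -> (-3.9,0) [heading=180, draw]
    FD 2: (-3.9,0) -> (-5.9,0) [heading=180, draw]
    -- iteration 2/4 --
    RT 90: heading 180 -> 90
    FD 13.1: (-5.9,0) -> (-5.9,13.1) [heading=90, draw]
    FD 2: (-5.9,13.1) -> (-5.9,15.1) [heading=90, draw]
    -- iteration 3/4 --
    RT 90: heading 90 -> 0
    FD 13.1: (-5.9,15.1) -> (7.2,15.1) [heading=0, draw]
    FD 2: (7.2,15.1) -> (9.2,15.1) [heading=0, draw]
    -- iteration 4/4 --
    RT 90: heading 0 -> 270
    FD 13.1: (9.2,15.1) -> (9.2,2) [heading=270, draw]
    FD 2: (9.2,2) -> (9.2,0) [heading=270, draw]
  ]
  -- iteration 2/3 --
  FD 9.2: (9.2,0) -> (9.2,-9.2) [heading=270, draw]
  RT 90: heading 270 -> 180
  REPEAT 4 [
    -- iteration 1/4 --
    RT 90: heading 180 -> 90
    FD 13.1: (9.2,-9.2) -> (9.2,3.9) [heading=90, draw]
    FD 2: (9.2,3.9) -> (9.2,5.9) [heading=90, draw]
    -- iteration 2/4 --
    RT 90: heading 90 -> 0
    FD 13.1: (9.2,5.9) -> (22.3,5.9) [heading=0, draw]
    FD 2: (22.3,5.9) -> (24.3,5.9) [heading=0, draw]
    -- iteration 3/4 --
    RT 90: heading 0 -> 270
    FD 13.1: (24.3,5.9) -> (24.3,-7.2) [heading=270, draw]
    FD 2: (24.3,-7.2) -> (24.3,-9.2) [heading=270, draw]
    -- iteration 4/4 --
    RT 90: heading 270 -> 180
    FD 13.1: (24.3,-9.2) -> (11.2,-9.2) [heading=180, draw]
    FD 2: (11.2,-9.2) -> (9.2,-9.2) [heading=180, draw]
  ]
  -- iteration 3/3 --
  FD 9.2: (9.2,-9.2) -> (0,-9.2) [heading=180, draw]
  RT 90: heading 180 -> 90
  REPEAT 4 [
    -- iteration 1/4 --
    RT 90: heading 90 -> 0
    FD 13.1: (0,-9.2) -> (13.1,-9.2) [heading=0, draw]
    FD 2: (13.1,-9.2) -> (15.1,-9.2) [heading=0, draw]
    -- iteration 2/4 --
    RT 90: heading 0 -> 270
    FD 13.1: (15.1,-9.2) -> (15.1,-22.3) [heading=270, draw]
    FD 2: (15.1,-22.3) -> (15.1,-24.3) [heading=270, draw]
    -- iteration 3/4 --
    RT 90: heading 270 -> 180
    FD 13.1: (15.1,-24.3) -> (2,-24.3) [heading=180, draw]
    FD 2: (2,-24.3) -> (0,-24.3) [heading=180, draw]
    -- iteration 4/4 --
    RT 90: heading 180 -> 90
    FD 13.1: (0,-24.3) -> (0,-11.2) [heading=90, draw]
    FD 2: (0,-11.2) -> (0,-9.2) [heading=90, draw]
  ]
]
Final: pos=(0,-9.2), heading=90, 27 segment(s) drawn

Answer: 90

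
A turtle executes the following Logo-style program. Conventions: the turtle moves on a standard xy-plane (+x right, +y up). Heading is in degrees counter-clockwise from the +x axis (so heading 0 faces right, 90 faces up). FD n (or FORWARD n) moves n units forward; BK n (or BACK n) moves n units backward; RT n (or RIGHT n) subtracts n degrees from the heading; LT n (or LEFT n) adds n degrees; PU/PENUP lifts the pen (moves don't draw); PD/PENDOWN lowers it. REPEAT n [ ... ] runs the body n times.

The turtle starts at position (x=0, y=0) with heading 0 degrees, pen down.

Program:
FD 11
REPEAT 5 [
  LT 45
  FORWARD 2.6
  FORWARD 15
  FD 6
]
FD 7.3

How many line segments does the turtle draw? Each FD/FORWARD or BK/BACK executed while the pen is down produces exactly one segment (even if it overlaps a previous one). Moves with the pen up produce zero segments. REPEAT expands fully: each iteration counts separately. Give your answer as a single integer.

Executing turtle program step by step:
Start: pos=(0,0), heading=0, pen down
FD 11: (0,0) -> (11,0) [heading=0, draw]
REPEAT 5 [
  -- iteration 1/5 --
  LT 45: heading 0 -> 45
  FD 2.6: (11,0) -> (12.838,1.838) [heading=45, draw]
  FD 15: (12.838,1.838) -> (23.445,12.445) [heading=45, draw]
  FD 6: (23.445,12.445) -> (27.688,16.688) [heading=45, draw]
  -- iteration 2/5 --
  LT 45: heading 45 -> 90
  FD 2.6: (27.688,16.688) -> (27.688,19.288) [heading=90, draw]
  FD 15: (27.688,19.288) -> (27.688,34.288) [heading=90, draw]
  FD 6: (27.688,34.288) -> (27.688,40.288) [heading=90, draw]
  -- iteration 3/5 --
  LT 45: heading 90 -> 135
  FD 2.6: (27.688,40.288) -> (25.849,42.126) [heading=135, draw]
  FD 15: (25.849,42.126) -> (15.243,52.733) [heading=135, draw]
  FD 6: (15.243,52.733) -> (11,56.975) [heading=135, draw]
  -- iteration 4/5 --
  LT 45: heading 135 -> 180
  FD 2.6: (11,56.975) -> (8.4,56.975) [heading=180, draw]
  FD 15: (8.4,56.975) -> (-6.6,56.975) [heading=180, draw]
  FD 6: (-6.6,56.975) -> (-12.6,56.975) [heading=180, draw]
  -- iteration 5/5 --
  LT 45: heading 180 -> 225
  FD 2.6: (-12.6,56.975) -> (-14.438,55.137) [heading=225, draw]
  FD 15: (-14.438,55.137) -> (-25.045,44.53) [heading=225, draw]
  FD 6: (-25.045,44.53) -> (-29.288,40.288) [heading=225, draw]
]
FD 7.3: (-29.288,40.288) -> (-34.45,35.126) [heading=225, draw]
Final: pos=(-34.45,35.126), heading=225, 17 segment(s) drawn
Segments drawn: 17

Answer: 17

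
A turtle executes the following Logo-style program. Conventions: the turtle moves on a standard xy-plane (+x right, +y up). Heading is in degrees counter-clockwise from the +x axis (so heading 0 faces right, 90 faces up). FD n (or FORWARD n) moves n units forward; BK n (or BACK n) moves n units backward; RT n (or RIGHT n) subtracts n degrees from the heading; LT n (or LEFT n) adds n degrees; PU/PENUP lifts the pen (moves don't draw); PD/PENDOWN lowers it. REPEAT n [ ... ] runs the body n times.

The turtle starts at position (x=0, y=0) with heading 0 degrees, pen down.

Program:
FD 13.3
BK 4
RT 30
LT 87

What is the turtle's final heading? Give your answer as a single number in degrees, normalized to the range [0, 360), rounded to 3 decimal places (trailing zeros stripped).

Executing turtle program step by step:
Start: pos=(0,0), heading=0, pen down
FD 13.3: (0,0) -> (13.3,0) [heading=0, draw]
BK 4: (13.3,0) -> (9.3,0) [heading=0, draw]
RT 30: heading 0 -> 330
LT 87: heading 330 -> 57
Final: pos=(9.3,0), heading=57, 2 segment(s) drawn

Answer: 57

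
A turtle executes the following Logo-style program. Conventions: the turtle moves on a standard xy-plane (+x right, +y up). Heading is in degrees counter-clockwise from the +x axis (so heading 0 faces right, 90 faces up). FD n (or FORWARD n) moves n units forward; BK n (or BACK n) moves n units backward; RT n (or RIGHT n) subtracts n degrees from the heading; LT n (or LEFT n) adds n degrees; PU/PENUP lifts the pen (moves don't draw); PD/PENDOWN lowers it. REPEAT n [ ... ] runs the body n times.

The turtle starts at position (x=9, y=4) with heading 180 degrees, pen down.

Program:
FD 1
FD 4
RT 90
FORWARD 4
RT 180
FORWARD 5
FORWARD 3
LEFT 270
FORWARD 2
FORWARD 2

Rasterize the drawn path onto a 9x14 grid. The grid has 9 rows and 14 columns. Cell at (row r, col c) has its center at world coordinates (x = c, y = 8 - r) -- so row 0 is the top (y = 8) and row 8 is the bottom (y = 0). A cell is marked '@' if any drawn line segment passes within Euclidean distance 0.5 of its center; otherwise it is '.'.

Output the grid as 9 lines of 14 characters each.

Answer: ....@.........
....@.........
....@.........
....@.........
....@@@@@@....
....@.........
....@.........
....@.........
@@@@@.........

Derivation:
Segment 0: (9,4) -> (8,4)
Segment 1: (8,4) -> (4,4)
Segment 2: (4,4) -> (4,8)
Segment 3: (4,8) -> (4,3)
Segment 4: (4,3) -> (4,0)
Segment 5: (4,0) -> (2,0)
Segment 6: (2,0) -> (0,0)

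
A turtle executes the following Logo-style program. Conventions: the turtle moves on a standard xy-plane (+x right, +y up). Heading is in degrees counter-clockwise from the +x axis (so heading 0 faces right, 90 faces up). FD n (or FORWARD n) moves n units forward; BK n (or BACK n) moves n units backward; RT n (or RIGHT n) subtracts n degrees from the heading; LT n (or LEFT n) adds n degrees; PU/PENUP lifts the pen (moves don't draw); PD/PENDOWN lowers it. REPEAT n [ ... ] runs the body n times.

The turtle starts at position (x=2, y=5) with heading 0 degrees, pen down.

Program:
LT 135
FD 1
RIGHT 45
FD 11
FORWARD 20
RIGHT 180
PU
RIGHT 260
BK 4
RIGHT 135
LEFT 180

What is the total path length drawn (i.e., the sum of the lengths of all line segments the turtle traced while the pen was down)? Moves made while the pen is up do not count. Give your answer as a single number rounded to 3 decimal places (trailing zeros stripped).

Answer: 32

Derivation:
Executing turtle program step by step:
Start: pos=(2,5), heading=0, pen down
LT 135: heading 0 -> 135
FD 1: (2,5) -> (1.293,5.707) [heading=135, draw]
RT 45: heading 135 -> 90
FD 11: (1.293,5.707) -> (1.293,16.707) [heading=90, draw]
FD 20: (1.293,16.707) -> (1.293,36.707) [heading=90, draw]
RT 180: heading 90 -> 270
PU: pen up
RT 260: heading 270 -> 10
BK 4: (1.293,36.707) -> (-2.646,36.013) [heading=10, move]
RT 135: heading 10 -> 235
LT 180: heading 235 -> 55
Final: pos=(-2.646,36.013), heading=55, 3 segment(s) drawn

Segment lengths:
  seg 1: (2,5) -> (1.293,5.707), length = 1
  seg 2: (1.293,5.707) -> (1.293,16.707), length = 11
  seg 3: (1.293,16.707) -> (1.293,36.707), length = 20
Total = 32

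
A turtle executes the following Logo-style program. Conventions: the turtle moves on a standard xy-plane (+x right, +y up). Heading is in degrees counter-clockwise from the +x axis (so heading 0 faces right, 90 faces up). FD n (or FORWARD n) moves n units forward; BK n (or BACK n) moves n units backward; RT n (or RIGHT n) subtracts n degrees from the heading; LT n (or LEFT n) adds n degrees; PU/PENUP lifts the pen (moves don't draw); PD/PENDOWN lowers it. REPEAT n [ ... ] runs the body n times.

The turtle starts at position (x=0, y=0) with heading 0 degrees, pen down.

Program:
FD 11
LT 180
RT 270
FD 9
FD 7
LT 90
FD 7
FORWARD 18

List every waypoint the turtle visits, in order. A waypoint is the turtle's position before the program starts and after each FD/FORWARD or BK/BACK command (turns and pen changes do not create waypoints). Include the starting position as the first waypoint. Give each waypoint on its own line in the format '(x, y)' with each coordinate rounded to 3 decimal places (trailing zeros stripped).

Executing turtle program step by step:
Start: pos=(0,0), heading=0, pen down
FD 11: (0,0) -> (11,0) [heading=0, draw]
LT 180: heading 0 -> 180
RT 270: heading 180 -> 270
FD 9: (11,0) -> (11,-9) [heading=270, draw]
FD 7: (11,-9) -> (11,-16) [heading=270, draw]
LT 90: heading 270 -> 0
FD 7: (11,-16) -> (18,-16) [heading=0, draw]
FD 18: (18,-16) -> (36,-16) [heading=0, draw]
Final: pos=(36,-16), heading=0, 5 segment(s) drawn
Waypoints (6 total):
(0, 0)
(11, 0)
(11, -9)
(11, -16)
(18, -16)
(36, -16)

Answer: (0, 0)
(11, 0)
(11, -9)
(11, -16)
(18, -16)
(36, -16)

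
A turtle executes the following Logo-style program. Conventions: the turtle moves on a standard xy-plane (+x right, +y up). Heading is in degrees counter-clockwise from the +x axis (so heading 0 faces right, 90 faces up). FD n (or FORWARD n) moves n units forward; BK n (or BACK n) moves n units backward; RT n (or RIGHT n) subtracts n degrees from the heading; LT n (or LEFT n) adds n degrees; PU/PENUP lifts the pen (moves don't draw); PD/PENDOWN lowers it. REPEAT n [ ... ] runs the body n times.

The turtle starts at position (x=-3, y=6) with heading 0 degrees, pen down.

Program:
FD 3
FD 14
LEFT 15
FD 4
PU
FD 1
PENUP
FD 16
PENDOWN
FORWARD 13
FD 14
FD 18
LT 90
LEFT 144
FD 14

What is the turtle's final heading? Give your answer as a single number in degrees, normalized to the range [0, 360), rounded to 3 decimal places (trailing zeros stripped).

Executing turtle program step by step:
Start: pos=(-3,6), heading=0, pen down
FD 3: (-3,6) -> (0,6) [heading=0, draw]
FD 14: (0,6) -> (14,6) [heading=0, draw]
LT 15: heading 0 -> 15
FD 4: (14,6) -> (17.864,7.035) [heading=15, draw]
PU: pen up
FD 1: (17.864,7.035) -> (18.83,7.294) [heading=15, move]
PU: pen up
FD 16: (18.83,7.294) -> (34.284,11.435) [heading=15, move]
PD: pen down
FD 13: (34.284,11.435) -> (46.841,14.8) [heading=15, draw]
FD 14: (46.841,14.8) -> (60.364,18.423) [heading=15, draw]
FD 18: (60.364,18.423) -> (77.751,23.082) [heading=15, draw]
LT 90: heading 15 -> 105
LT 144: heading 105 -> 249
FD 14: (77.751,23.082) -> (72.734,10.012) [heading=249, draw]
Final: pos=(72.734,10.012), heading=249, 7 segment(s) drawn

Answer: 249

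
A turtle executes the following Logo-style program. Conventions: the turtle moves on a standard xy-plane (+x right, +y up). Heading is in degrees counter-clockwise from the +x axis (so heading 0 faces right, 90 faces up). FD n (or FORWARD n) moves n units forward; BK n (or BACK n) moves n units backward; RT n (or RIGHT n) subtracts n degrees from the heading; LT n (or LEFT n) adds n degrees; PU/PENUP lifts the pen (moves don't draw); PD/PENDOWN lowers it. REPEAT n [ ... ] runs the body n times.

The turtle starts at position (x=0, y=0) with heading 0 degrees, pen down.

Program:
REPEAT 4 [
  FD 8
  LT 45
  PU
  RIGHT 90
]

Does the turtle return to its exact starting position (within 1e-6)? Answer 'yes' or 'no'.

Executing turtle program step by step:
Start: pos=(0,0), heading=0, pen down
REPEAT 4 [
  -- iteration 1/4 --
  FD 8: (0,0) -> (8,0) [heading=0, draw]
  LT 45: heading 0 -> 45
  PU: pen up
  RT 90: heading 45 -> 315
  -- iteration 2/4 --
  FD 8: (8,0) -> (13.657,-5.657) [heading=315, move]
  LT 45: heading 315 -> 0
  PU: pen up
  RT 90: heading 0 -> 270
  -- iteration 3/4 --
  FD 8: (13.657,-5.657) -> (13.657,-13.657) [heading=270, move]
  LT 45: heading 270 -> 315
  PU: pen up
  RT 90: heading 315 -> 225
  -- iteration 4/4 --
  FD 8: (13.657,-13.657) -> (8,-19.314) [heading=225, move]
  LT 45: heading 225 -> 270
  PU: pen up
  RT 90: heading 270 -> 180
]
Final: pos=(8,-19.314), heading=180, 1 segment(s) drawn

Start position: (0, 0)
Final position: (8, -19.314)
Distance = 20.905; >= 1e-6 -> NOT closed

Answer: no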